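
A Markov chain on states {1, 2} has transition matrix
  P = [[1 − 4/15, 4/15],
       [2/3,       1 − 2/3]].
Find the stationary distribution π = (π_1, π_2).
π_1 = 5/7, π_2 = 2/7

Solve πP = π with π_1 + π_2 = 1. From πP = π: π_1 · (1 − 4/15) + π_2 · 2/3 = π_1 ⇒ π_2 · 2/3 = π_1 · 4/15 ⇒ π_2/π_1 = (4/15)/(2/3) = 2/5. Together with π_1 + π_2 = 1:
  π_1 = (2/3)/(4/15 + 2/3) = (2/3)/(14/15) = 5/7,
  π_2 = (4/15)/(4/15 + 2/3) = (4/15)/(14/15) = 2/7.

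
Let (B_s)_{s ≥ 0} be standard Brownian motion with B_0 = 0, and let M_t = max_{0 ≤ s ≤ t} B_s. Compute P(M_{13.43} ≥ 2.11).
P(M_{13.43} ≥ 2.11) = 2·P(B_{13.43} ≥ 2.11) = 2(1 − Φ(2.11/√13.43)) ≈ 0.5648

By the reflection principle for Brownian motion, P(M_t ≥ a) = 2 · P(B_t ≥ a) for a ≥ 0. Since B_t ~ N(0, t), P(B_t ≥ 2.11) = 1 − Φ(2.11/√t) = 1 − Φ(2.11/√13.43) = 1 − Φ(0.5758). So
  P(M_{13.43} ≥ 2.11) = 2(1 − Φ(0.5758)) ≈ 0.5648.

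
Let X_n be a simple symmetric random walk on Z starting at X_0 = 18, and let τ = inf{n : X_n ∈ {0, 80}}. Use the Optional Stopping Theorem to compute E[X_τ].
E[X_τ] = 18

X_n is a martingale and τ is a bounded-mean stopping time (indeed τ is finite a.s. with bounded expectation since the walk is in a bounded region). By the OST, E[X_τ] = E[X_0] = 18. Equivalently: E[X_τ] = 80 · P(hit 80 first) + 0 · P(hit 0 first) = 80 · (18/80) = 18.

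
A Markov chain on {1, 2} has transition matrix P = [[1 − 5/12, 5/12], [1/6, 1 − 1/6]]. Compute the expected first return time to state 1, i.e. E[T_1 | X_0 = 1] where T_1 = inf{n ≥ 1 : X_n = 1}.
E[T_1 | X_0 = 1] = 1/π_1 = 7/2

For an irreducible recurrent Markov chain with stationary distribution π, E[T_i | X_0 = i] = 1/π_i (Kac's formula). Here π_1 = (1/6)/(5/12 + 1/6) = (1/6)/(7/12) = 2/7, so E[T_1 | X_0 = 1] = 1/π_1 = (5/12 + 1/6)/(1/6) = (7/12)/(1/6) = 7/2.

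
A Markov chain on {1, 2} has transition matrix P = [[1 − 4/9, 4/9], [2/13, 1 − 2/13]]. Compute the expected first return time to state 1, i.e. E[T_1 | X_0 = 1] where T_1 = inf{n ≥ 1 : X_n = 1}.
E[T_1 | X_0 = 1] = 1/π_1 = 35/9

For an irreducible recurrent Markov chain with stationary distribution π, E[T_i | X_0 = i] = 1/π_i (Kac's formula). Here π_1 = (2/13)/(4/9 + 2/13) = (2/13)/(70/117) = 9/35, so E[T_1 | X_0 = 1] = 1/π_1 = (4/9 + 2/13)/(2/13) = (70/117)/(2/13) = 35/9.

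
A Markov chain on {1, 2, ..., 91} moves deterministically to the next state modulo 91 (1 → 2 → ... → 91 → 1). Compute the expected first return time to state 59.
E[T_59 | X_0 = 59] = 91

The chain cycles deterministically, so starting at state 59 it returns in exactly 91 steps. Equivalently, the stationary distribution is uniform π_j = 1/91 for every state j, so by Kac's formula E[T_59] = 1/π_59 = 91.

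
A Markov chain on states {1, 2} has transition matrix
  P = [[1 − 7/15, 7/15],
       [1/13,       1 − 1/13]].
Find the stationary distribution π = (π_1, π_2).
π_1 = 15/106, π_2 = 91/106

Solve πP = π with π_1 + π_2 = 1. From πP = π: π_1 · (1 − 7/15) + π_2 · 1/13 = π_1 ⇒ π_2 · 1/13 = π_1 · 7/15 ⇒ π_2/π_1 = (7/15)/(1/13) = 91/15. Together with π_1 + π_2 = 1:
  π_1 = (1/13)/(7/15 + 1/13) = (1/13)/(106/195) = 15/106,
  π_2 = (7/15)/(7/15 + 1/13) = (7/15)/(106/195) = 91/106.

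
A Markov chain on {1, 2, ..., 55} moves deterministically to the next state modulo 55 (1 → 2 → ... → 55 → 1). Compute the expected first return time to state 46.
E[T_46 | X_0 = 46] = 55

The chain cycles deterministically, so starting at state 46 it returns in exactly 55 steps. Equivalently, the stationary distribution is uniform π_j = 1/55 for every state j, so by Kac's formula E[T_46] = 1/π_46 = 55.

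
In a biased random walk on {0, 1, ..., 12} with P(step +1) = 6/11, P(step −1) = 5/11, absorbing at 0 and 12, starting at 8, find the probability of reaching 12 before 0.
P(hit 12 before 0) = (1 − (5/6)^8) / (1 − (5/6)^12) = 2489616/2880241

Let u_k denote P(reach 12 before 0 | start at k). Boundary: u_0 = 0, u_12 = 1. Recurrence: u_k = 6/11·u_{k+1} + 5/11·u_{k-1} for 1 ≤ k ≤ 11. Try u_k = A + B·r^k with r = q/p = (5/11)/(6/11) = 5/6. Substitution satisfies the recurrence; boundary conditions give:
  u_k = (1 − r^k) / (1 − r^N) = (1 − (5/6)^8) / (1 − (5/6)^12) = 2489616/2880241.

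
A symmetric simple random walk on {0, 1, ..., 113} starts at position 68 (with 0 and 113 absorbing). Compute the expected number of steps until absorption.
E[τ | X_0 = 68] = 3060

Let v_k = E[τ | X_0 = k]. Boundary: v_0 = v_113 = 0. Recurrence: v_k = 1 + (v_{k-1} + v_{k+1})/2 for 1 ≤ k ≤ 112. The particular solution to v_k − (v_{k-1} + v_{k+1})/2 = 1 is v_k = −k^2. Adding homogeneous solution A + B k and matching boundaries gives v_k = k (113 − k). Substituting k = 68: v_68 = 68 · 45 = 3060.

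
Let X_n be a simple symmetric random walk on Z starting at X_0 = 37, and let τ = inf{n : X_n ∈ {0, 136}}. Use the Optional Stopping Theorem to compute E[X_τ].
E[X_τ] = 37

X_n is a martingale and τ is a bounded-mean stopping time (indeed τ is finite a.s. with bounded expectation since the walk is in a bounded region). By the OST, E[X_τ] = E[X_0] = 37. Equivalently: E[X_τ] = 136 · P(hit 136 first) + 0 · P(hit 0 first) = 136 · (37/136) = 37.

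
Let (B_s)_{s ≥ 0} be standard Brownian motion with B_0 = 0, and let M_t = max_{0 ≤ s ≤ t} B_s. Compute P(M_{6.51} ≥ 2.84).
P(M_{6.51} ≥ 2.84) = 2·P(B_{6.51} ≥ 2.84) = 2(1 − Φ(2.84/√6.51)) ≈ 0.2657

By the reflection principle for Brownian motion, P(M_t ≥ a) = 2 · P(B_t ≥ a) for a ≥ 0. Since B_t ~ N(0, t), P(B_t ≥ 2.84) = 1 − Φ(2.84/√t) = 1 − Φ(2.84/√6.51) = 1 − Φ(1.1131). So
  P(M_{6.51} ≥ 2.84) = 2(1 − Φ(1.1131)) ≈ 0.2657.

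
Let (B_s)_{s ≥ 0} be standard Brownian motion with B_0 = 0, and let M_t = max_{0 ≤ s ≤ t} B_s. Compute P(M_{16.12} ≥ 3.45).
P(M_{16.12} ≥ 3.45) = 2·P(B_{16.12} ≥ 3.45) = 2(1 − Φ(3.45/√16.12)) ≈ 0.3902

By the reflection principle for Brownian motion, P(M_t ≥ a) = 2 · P(B_t ≥ a) for a ≥ 0. Since B_t ~ N(0, t), P(B_t ≥ 3.45) = 1 − Φ(3.45/√t) = 1 − Φ(3.45/√16.12) = 1 − Φ(0.8593). So
  P(M_{16.12} ≥ 3.45) = 2(1 − Φ(0.8593)) ≈ 0.3902.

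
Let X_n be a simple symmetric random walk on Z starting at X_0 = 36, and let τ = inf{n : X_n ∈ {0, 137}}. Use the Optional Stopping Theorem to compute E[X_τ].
E[X_τ] = 36

X_n is a martingale and τ is a bounded-mean stopping time (indeed τ is finite a.s. with bounded expectation since the walk is in a bounded region). By the OST, E[X_τ] = E[X_0] = 36. Equivalently: E[X_τ] = 137 · P(hit 137 first) + 0 · P(hit 0 first) = 137 · (36/137) = 36.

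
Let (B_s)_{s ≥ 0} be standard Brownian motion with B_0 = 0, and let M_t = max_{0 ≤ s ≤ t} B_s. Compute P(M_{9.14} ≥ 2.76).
P(M_{9.14} ≥ 2.76) = 2·P(B_{9.14} ≥ 2.76) = 2(1 − Φ(2.76/√9.14)) ≈ 0.3613

By the reflection principle for Brownian motion, P(M_t ≥ a) = 2 · P(B_t ≥ a) for a ≥ 0. Since B_t ~ N(0, t), P(B_t ≥ 2.76) = 1 − Φ(2.76/√t) = 1 − Φ(2.76/√9.14) = 1 − Φ(0.9129). So
  P(M_{9.14} ≥ 2.76) = 2(1 − Φ(0.9129)) ≈ 0.3613.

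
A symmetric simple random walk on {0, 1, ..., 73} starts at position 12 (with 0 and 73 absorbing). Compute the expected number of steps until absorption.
E[τ | X_0 = 12] = 732

Let v_k = E[τ | X_0 = k]. Boundary: v_0 = v_73 = 0. Recurrence: v_k = 1 + (v_{k-1} + v_{k+1})/2 for 1 ≤ k ≤ 72. The particular solution to v_k − (v_{k-1} + v_{k+1})/2 = 1 is v_k = −k^2. Adding homogeneous solution A + B k and matching boundaries gives v_k = k (73 − k). Substituting k = 12: v_12 = 12 · 61 = 732.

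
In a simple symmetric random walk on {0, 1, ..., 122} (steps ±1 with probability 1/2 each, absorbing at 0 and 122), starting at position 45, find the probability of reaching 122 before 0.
P(hit 122 before 0) = 45/122

Let u_k = P(hit 122 before 0 | start at k). Then u_0 = 0, u_122 = 1, and u_k = u_{k-1}/2 + u_{k+1}/2 for 1 ≤ k ≤ 121. This harmonic recurrence is solved by u_k = k/122, giving u_45 = 45/122.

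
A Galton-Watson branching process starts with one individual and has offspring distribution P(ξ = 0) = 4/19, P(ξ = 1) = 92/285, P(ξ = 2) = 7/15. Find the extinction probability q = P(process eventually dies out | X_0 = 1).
q = 60/133

The pgf is f(s) = 4/19 + 92/285·s + 7/15·s². The extinction probability q is the smallest fixed point of f in [0, 1]. Setting s = f(s):
  7/15·s² + (92/285 − 1)·s + 4/19 = 0
  7/15·s² − (4/19 + 7/15)·s + 4/19 = 0
which factors as (s − 1)·(7/15·s − 4/19) = 0, giving roots s = 1 and s = (4/19)/(7/15) = 60/133.
Mean offspring μ = 92/285 + 2·7/15 = 358/285 > 1 (supercritical), so q < 1. The extinction probability is the smaller root: q = (4/19)/(7/15) = 60/133.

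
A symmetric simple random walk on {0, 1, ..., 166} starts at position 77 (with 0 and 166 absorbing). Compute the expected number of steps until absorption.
E[τ | X_0 = 77] = 6853

Let v_k = E[τ | X_0 = k]. Boundary: v_0 = v_166 = 0. Recurrence: v_k = 1 + (v_{k-1} + v_{k+1})/2 for 1 ≤ k ≤ 165. The particular solution to v_k − (v_{k-1} + v_{k+1})/2 = 1 is v_k = −k^2. Adding homogeneous solution A + B k and matching boundaries gives v_k = k (166 − k). Substituting k = 77: v_77 = 77 · 89 = 6853.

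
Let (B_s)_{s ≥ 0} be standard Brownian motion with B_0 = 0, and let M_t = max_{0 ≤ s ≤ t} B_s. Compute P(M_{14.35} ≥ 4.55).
P(M_{14.35} ≥ 4.55) = 2·P(B_{14.35} ≥ 4.55) = 2(1 − Φ(4.55/√14.35)) ≈ 0.2297

By the reflection principle for Brownian motion, P(M_t ≥ a) = 2 · P(B_t ≥ a) for a ≥ 0. Since B_t ~ N(0, t), P(B_t ≥ 4.55) = 1 − Φ(4.55/√t) = 1 − Φ(4.55/√14.35) = 1 − Φ(1.2011). So
  P(M_{14.35} ≥ 4.55) = 2(1 − Φ(1.2011)) ≈ 0.2297.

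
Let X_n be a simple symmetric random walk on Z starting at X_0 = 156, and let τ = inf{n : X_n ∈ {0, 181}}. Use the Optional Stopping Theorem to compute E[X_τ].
E[X_τ] = 156

X_n is a martingale and τ is a bounded-mean stopping time (indeed τ is finite a.s. with bounded expectation since the walk is in a bounded region). By the OST, E[X_τ] = E[X_0] = 156. Equivalently: E[X_τ] = 181 · P(hit 181 first) + 0 · P(hit 0 first) = 181 · (156/181) = 156.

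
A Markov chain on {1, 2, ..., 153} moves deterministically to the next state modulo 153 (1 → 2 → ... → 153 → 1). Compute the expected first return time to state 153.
E[T_153 | X_0 = 153] = 153

The chain cycles deterministically, so starting at state 153 it returns in exactly 153 steps. Equivalently, the stationary distribution is uniform π_j = 1/153 for every state j, so by Kac's formula E[T_153] = 1/π_153 = 153.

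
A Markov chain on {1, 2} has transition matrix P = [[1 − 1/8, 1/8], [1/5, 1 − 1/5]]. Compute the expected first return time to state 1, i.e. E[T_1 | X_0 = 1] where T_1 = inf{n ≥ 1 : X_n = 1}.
E[T_1 | X_0 = 1] = 1/π_1 = 13/8

For an irreducible recurrent Markov chain with stationary distribution π, E[T_i | X_0 = i] = 1/π_i (Kac's formula). Here π_1 = (1/5)/(1/8 + 1/5) = (1/5)/(13/40) = 8/13, so E[T_1 | X_0 = 1] = 1/π_1 = (1/8 + 1/5)/(1/5) = (13/40)/(1/5) = 13/8.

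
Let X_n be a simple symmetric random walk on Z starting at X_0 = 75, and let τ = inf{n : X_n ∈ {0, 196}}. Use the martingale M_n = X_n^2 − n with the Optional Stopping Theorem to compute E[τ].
E[τ] = 9075

M_n = X_n^2 − n is a martingale (since E[X_{n+1}^2 | F_n] = X_n^2 + 1). By OST (τ has finite mean in a bounded region), E[M_τ] = E[M_0] = X_0^2 − 0 = 75^2 = 5625. Also E[M_τ] = E[X_τ^2] − E[τ]. The walk exits at 0 or 196, with P(hit 196 first) = 75/196, so E[X_τ^2] = 196^2 · 75/196 + 0 = 14700. Thus E[τ] = E[X_τ^2] − E[M_τ] = 14700 − 5625 = 9075 = 75(196 − 75) = 9075.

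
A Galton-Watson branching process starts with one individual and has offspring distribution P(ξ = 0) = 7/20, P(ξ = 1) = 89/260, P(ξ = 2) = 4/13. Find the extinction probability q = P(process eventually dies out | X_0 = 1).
q = 1

Mean offspring μ = 0·7/20 + 1·89/260 + 2·4/13 = 249/260 ≤ 1. For μ ≤ 1 with offspring not concentrated at 1, the Galton-Watson process goes extinct almost surely, so q = 1.
(Algebraic check: The pgf is f(s) = 7/20 + 89/260·s + 4/13·s². The extinction probability q is the smallest fixed point of f in [0, 1]. Setting s = f(s):
  4/13·s² + (89/260 − 1)·s + 7/20 = 0
  4/13·s² − (7/20 + 4/13)·s + 7/20 = 0
which factors as (s − 1)·(4/13·s − 7/20) = 0, giving roots s = 1 and s = (7/20)/(4/13) = 91/80. Since 91/80 ≥ 1, the smallest root in [0, 1] is s = 1.)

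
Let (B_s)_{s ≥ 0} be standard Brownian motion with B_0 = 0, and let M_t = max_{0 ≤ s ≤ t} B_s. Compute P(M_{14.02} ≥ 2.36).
P(M_{14.02} ≥ 2.36) = 2·P(B_{14.02} ≥ 2.36) = 2(1 − Φ(2.36/√14.02)) ≈ 0.5285

By the reflection principle for Brownian motion, P(M_t ≥ a) = 2 · P(B_t ≥ a) for a ≥ 0. Since B_t ~ N(0, t), P(B_t ≥ 2.36) = 1 − Φ(2.36/√t) = 1 − Φ(2.36/√14.02) = 1 − Φ(0.6303). So
  P(M_{14.02} ≥ 2.36) = 2(1 − Φ(0.6303)) ≈ 0.5285.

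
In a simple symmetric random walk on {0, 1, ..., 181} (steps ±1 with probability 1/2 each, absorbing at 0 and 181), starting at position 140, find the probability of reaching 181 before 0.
P(hit 181 before 0) = 140/181

Let u_k = P(hit 181 before 0 | start at k). Then u_0 = 0, u_181 = 1, and u_k = u_{k-1}/2 + u_{k+1}/2 for 1 ≤ k ≤ 180. This harmonic recurrence is solved by u_k = k/181, giving u_140 = 140/181.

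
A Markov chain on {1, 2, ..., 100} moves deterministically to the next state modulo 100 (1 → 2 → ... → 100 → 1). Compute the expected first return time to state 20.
E[T_20 | X_0 = 20] = 100

The chain cycles deterministically, so starting at state 20 it returns in exactly 100 steps. Equivalently, the stationary distribution is uniform π_j = 1/100 for every state j, so by Kac's formula E[T_20] = 1/π_20 = 100.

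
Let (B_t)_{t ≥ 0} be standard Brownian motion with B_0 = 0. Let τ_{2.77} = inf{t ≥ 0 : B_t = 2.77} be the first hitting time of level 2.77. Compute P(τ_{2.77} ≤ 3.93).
P(τ_{2.77} ≤ 3.93) = 2(1 − Φ(2.77/√3.93)) = 2(1 − Φ(1.3973)) ≈ 0.1623

By the reflection principle for standard BM, P(τ_b ≤ t) = 2 · P(B_t ≥ b). Since B_t ~ N(0, t), P(B_t ≥ 2.77) = 1 − Φ(2.77/√t) = 1 − Φ(2.77/√3.93) = 1 − Φ(1.3973) ≈ 0.08116. Doubling: P(τ_{2.77} ≤ 3.93) ≈ 2 · 0.08116 = 0.16232 ≈ 0.1623.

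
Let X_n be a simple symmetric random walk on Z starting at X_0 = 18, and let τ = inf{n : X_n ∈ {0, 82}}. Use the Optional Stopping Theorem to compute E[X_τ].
E[X_τ] = 18

X_n is a martingale and τ is a bounded-mean stopping time (indeed τ is finite a.s. with bounded expectation since the walk is in a bounded region). By the OST, E[X_τ] = E[X_0] = 18. Equivalently: E[X_τ] = 82 · P(hit 82 first) + 0 · P(hit 0 first) = 82 · (18/82) = 18.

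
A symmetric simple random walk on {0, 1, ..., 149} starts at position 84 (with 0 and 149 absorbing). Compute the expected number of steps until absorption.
E[τ | X_0 = 84] = 5460

Let v_k = E[τ | X_0 = k]. Boundary: v_0 = v_149 = 0. Recurrence: v_k = 1 + (v_{k-1} + v_{k+1})/2 for 1 ≤ k ≤ 148. The particular solution to v_k − (v_{k-1} + v_{k+1})/2 = 1 is v_k = −k^2. Adding homogeneous solution A + B k and matching boundaries gives v_k = k (149 − k). Substituting k = 84: v_84 = 84 · 65 = 5460.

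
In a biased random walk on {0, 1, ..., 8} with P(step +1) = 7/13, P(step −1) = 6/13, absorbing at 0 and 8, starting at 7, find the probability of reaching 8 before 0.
P(hit 8 before 0) = (1 − (6/7)^7) / (1 − (6/7)^8) = 3805249/4085185

Let u_k denote P(reach 8 before 0 | start at k). Boundary: u_0 = 0, u_8 = 1. Recurrence: u_k = 7/13·u_{k+1} + 6/13·u_{k-1} for 1 ≤ k ≤ 7. Try u_k = A + B·r^k with r = q/p = (6/13)/(7/13) = 6/7. Substitution satisfies the recurrence; boundary conditions give:
  u_k = (1 − r^k) / (1 − r^N) = (1 − (6/7)^7) / (1 − (6/7)^8) = 3805249/4085185.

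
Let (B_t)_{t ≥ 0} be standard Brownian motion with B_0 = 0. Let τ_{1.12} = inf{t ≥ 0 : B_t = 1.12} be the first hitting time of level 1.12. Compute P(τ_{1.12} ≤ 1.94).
P(τ_{1.12} ≤ 1.94) = 2(1 − Φ(1.12/√1.94)) = 2(1 − Φ(0.8041)) ≈ 0.4213

By the reflection principle for standard BM, P(τ_b ≤ t) = 2 · P(B_t ≥ b). Since B_t ~ N(0, t), P(B_t ≥ 1.12) = 1 − Φ(1.12/√t) = 1 − Φ(1.12/√1.94) = 1 − Φ(0.8041) ≈ 0.21067. Doubling: P(τ_{1.12} ≤ 1.94) ≈ 2 · 0.21067 = 0.42134 ≈ 0.4213.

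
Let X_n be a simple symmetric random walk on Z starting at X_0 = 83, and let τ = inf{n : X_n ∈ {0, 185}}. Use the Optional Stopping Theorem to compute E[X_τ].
E[X_τ] = 83

X_n is a martingale and τ is a bounded-mean stopping time (indeed τ is finite a.s. with bounded expectation since the walk is in a bounded region). By the OST, E[X_τ] = E[X_0] = 83. Equivalently: E[X_τ] = 185 · P(hit 185 first) + 0 · P(hit 0 first) = 185 · (83/185) = 83.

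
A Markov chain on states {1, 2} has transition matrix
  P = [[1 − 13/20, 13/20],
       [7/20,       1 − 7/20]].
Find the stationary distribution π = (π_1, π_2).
π_1 = 7/20, π_2 = 13/20

Solve πP = π with π_1 + π_2 = 1. From πP = π: π_1 · (1 − 13/20) + π_2 · 7/20 = π_1 ⇒ π_2 · 7/20 = π_1 · 13/20 ⇒ π_2/π_1 = (13/20)/(7/20) = 13/7. Together with π_1 + π_2 = 1:
  π_1 = (7/20)/(13/20 + 7/20) = (7/20)/(1) = 7/20,
  π_2 = (13/20)/(13/20 + 7/20) = (13/20)/(1) = 13/20.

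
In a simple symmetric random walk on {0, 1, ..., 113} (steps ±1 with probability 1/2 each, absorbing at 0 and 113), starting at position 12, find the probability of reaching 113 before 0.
P(hit 113 before 0) = 12/113

Let u_k = P(hit 113 before 0 | start at k). Then u_0 = 0, u_113 = 1, and u_k = u_{k-1}/2 + u_{k+1}/2 for 1 ≤ k ≤ 112. This harmonic recurrence is solved by u_k = k/113, giving u_12 = 12/113.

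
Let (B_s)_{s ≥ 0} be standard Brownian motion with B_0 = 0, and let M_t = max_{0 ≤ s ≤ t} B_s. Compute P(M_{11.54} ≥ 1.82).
P(M_{11.54} ≥ 1.82) = 2·P(B_{11.54} ≥ 1.82) = 2(1 − Φ(1.82/√11.54)) ≈ 0.5921

By the reflection principle for Brownian motion, P(M_t ≥ a) = 2 · P(B_t ≥ a) for a ≥ 0. Since B_t ~ N(0, t), P(B_t ≥ 1.82) = 1 − Φ(1.82/√t) = 1 − Φ(1.82/√11.54) = 1 − Φ(0.5358). So
  P(M_{11.54} ≥ 1.82) = 2(1 − Φ(0.5358)) ≈ 0.5921.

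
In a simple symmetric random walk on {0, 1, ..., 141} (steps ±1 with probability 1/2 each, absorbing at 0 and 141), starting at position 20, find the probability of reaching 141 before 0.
P(hit 141 before 0) = 20/141

Let u_k = P(hit 141 before 0 | start at k). Then u_0 = 0, u_141 = 1, and u_k = u_{k-1}/2 + u_{k+1}/2 for 1 ≤ k ≤ 140. This harmonic recurrence is solved by u_k = k/141, giving u_20 = 20/141.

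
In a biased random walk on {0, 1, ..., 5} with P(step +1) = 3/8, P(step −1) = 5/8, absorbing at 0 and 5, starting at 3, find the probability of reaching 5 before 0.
P(hit 5 before 0) = (1 − (5/3)^3) / (1 − (5/3)^5) = 441/1441

Let u_k denote P(reach 5 before 0 | start at k). Boundary: u_0 = 0, u_5 = 1. Recurrence: u_k = 3/8·u_{k+1} + 5/8·u_{k-1} for 1 ≤ k ≤ 4. Try u_k = A + B·r^k with r = q/p = (5/8)/(3/8) = 5/3. Substitution satisfies the recurrence; boundary conditions give:
  u_k = (1 − r^k) / (1 − r^N) = (1 − (5/3)^3) / (1 − (5/3)^5) = 441/1441.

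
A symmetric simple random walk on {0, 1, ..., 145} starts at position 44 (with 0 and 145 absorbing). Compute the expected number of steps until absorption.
E[τ | X_0 = 44] = 4444

Let v_k = E[τ | X_0 = k]. Boundary: v_0 = v_145 = 0. Recurrence: v_k = 1 + (v_{k-1} + v_{k+1})/2 for 1 ≤ k ≤ 144. The particular solution to v_k − (v_{k-1} + v_{k+1})/2 = 1 is v_k = −k^2. Adding homogeneous solution A + B k and matching boundaries gives v_k = k (145 − k). Substituting k = 44: v_44 = 44 · 101 = 4444.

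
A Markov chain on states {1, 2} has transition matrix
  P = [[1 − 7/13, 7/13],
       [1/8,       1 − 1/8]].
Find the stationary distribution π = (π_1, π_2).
π_1 = 13/69, π_2 = 56/69

Solve πP = π with π_1 + π_2 = 1. From πP = π: π_1 · (1 − 7/13) + π_2 · 1/8 = π_1 ⇒ π_2 · 1/8 = π_1 · 7/13 ⇒ π_2/π_1 = (7/13)/(1/8) = 56/13. Together with π_1 + π_2 = 1:
  π_1 = (1/8)/(7/13 + 1/8) = (1/8)/(69/104) = 13/69,
  π_2 = (7/13)/(7/13 + 1/8) = (7/13)/(69/104) = 56/69.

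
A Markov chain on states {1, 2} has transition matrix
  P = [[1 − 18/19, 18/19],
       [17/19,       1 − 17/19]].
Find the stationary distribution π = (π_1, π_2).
π_1 = 17/35, π_2 = 18/35

Solve πP = π with π_1 + π_2 = 1. From πP = π: π_1 · (1 − 18/19) + π_2 · 17/19 = π_1 ⇒ π_2 · 17/19 = π_1 · 18/19 ⇒ π_2/π_1 = (18/19)/(17/19) = 18/17. Together with π_1 + π_2 = 1:
  π_1 = (17/19)/(18/19 + 17/19) = (17/19)/(35/19) = 17/35,
  π_2 = (18/19)/(18/19 + 17/19) = (18/19)/(35/19) = 18/35.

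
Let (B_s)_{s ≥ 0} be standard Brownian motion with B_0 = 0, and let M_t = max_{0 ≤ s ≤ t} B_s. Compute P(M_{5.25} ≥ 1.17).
P(M_{5.25} ≥ 1.17) = 2·P(B_{5.25} ≥ 1.17) = 2(1 − Φ(1.17/√5.25)) ≈ 0.6096

By the reflection principle for Brownian motion, P(M_t ≥ a) = 2 · P(B_t ≥ a) for a ≥ 0. Since B_t ~ N(0, t), P(B_t ≥ 1.17) = 1 − Φ(1.17/√t) = 1 − Φ(1.17/√5.25) = 1 − Φ(0.5106). So
  P(M_{5.25} ≥ 1.17) = 2(1 − Φ(0.5106)) ≈ 0.6096.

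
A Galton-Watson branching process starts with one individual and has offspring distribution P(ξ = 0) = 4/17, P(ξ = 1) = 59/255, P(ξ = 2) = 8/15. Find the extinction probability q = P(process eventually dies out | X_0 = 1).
q = 15/34

The pgf is f(s) = 4/17 + 59/255·s + 8/15·s². The extinction probability q is the smallest fixed point of f in [0, 1]. Setting s = f(s):
  8/15·s² + (59/255 − 1)·s + 4/17 = 0
  8/15·s² − (4/17 + 8/15)·s + 4/17 = 0
which factors as (s − 1)·(8/15·s − 4/17) = 0, giving roots s = 1 and s = (4/17)/(8/15) = 15/34.
Mean offspring μ = 59/255 + 2·8/15 = 331/255 > 1 (supercritical), so q < 1. The extinction probability is the smaller root: q = (4/17)/(8/15) = 15/34.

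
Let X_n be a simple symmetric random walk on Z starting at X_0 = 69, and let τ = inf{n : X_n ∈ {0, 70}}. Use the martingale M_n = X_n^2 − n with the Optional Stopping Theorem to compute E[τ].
E[τ] = 69

M_n = X_n^2 − n is a martingale (since E[X_{n+1}^2 | F_n] = X_n^2 + 1). By OST (τ has finite mean in a bounded region), E[M_τ] = E[M_0] = X_0^2 − 0 = 69^2 = 4761. Also E[M_τ] = E[X_τ^2] − E[τ]. The walk exits at 0 or 70, with P(hit 70 first) = 69/70, so E[X_τ^2] = 70^2 · 69/70 + 0 = 4830. Thus E[τ] = E[X_τ^2] − E[M_τ] = 4830 − 4761 = 69 = 69(70 − 69) = 69.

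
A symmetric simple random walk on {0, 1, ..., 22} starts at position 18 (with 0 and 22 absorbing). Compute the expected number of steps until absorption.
E[τ | X_0 = 18] = 72

Let v_k = E[τ | X_0 = k]. Boundary: v_0 = v_22 = 0. Recurrence: v_k = 1 + (v_{k-1} + v_{k+1})/2 for 1 ≤ k ≤ 21. The particular solution to v_k − (v_{k-1} + v_{k+1})/2 = 1 is v_k = −k^2. Adding homogeneous solution A + B k and matching boundaries gives v_k = k (22 − k). Substituting k = 18: v_18 = 18 · 4 = 72.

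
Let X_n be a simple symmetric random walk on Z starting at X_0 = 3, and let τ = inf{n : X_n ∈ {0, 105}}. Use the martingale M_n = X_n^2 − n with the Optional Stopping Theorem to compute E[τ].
E[τ] = 306

M_n = X_n^2 − n is a martingale (since E[X_{n+1}^2 | F_n] = X_n^2 + 1). By OST (τ has finite mean in a bounded region), E[M_τ] = E[M_0] = X_0^2 − 0 = 3^2 = 9. Also E[M_τ] = E[X_τ^2] − E[τ]. The walk exits at 0 or 105, with P(hit 105 first) = 3/105, so E[X_τ^2] = 105^2 · 3/105 + 0 = 315. Thus E[τ] = E[X_τ^2] − E[M_τ] = 315 − 9 = 306 = 3(105 − 3) = 306.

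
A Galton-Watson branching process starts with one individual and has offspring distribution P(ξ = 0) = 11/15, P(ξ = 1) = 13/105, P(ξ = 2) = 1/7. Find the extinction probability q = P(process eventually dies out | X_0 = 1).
q = 1

Mean offspring μ = 0·11/15 + 1·13/105 + 2·1/7 = 43/105 ≤ 1. For μ ≤ 1 with offspring not concentrated at 1, the Galton-Watson process goes extinct almost surely, so q = 1.
(Algebraic check: The pgf is f(s) = 11/15 + 13/105·s + 1/7·s². The extinction probability q is the smallest fixed point of f in [0, 1]. Setting s = f(s):
  1/7·s² + (13/105 − 1)·s + 11/15 = 0
  1/7·s² − (11/15 + 1/7)·s + 11/15 = 0
which factors as (s − 1)·(1/7·s − 11/15) = 0, giving roots s = 1 and s = (11/15)/(1/7) = 77/15. Since 77/15 ≥ 1, the smallest root in [0, 1] is s = 1.)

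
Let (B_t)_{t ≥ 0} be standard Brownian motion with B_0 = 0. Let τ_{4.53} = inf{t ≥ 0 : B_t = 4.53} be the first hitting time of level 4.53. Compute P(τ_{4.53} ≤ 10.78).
P(τ_{4.53} ≤ 10.78) = 2(1 − Φ(4.53/√10.78)) = 2(1 − Φ(1.3797)) ≈ 0.1677

By the reflection principle for standard BM, P(τ_b ≤ t) = 2 · P(B_t ≥ b). Since B_t ~ N(0, t), P(B_t ≥ 4.53) = 1 − Φ(4.53/√t) = 1 − Φ(4.53/√10.78) = 1 − Φ(1.3797) ≈ 0.08384. Doubling: P(τ_{4.53} ≤ 10.78) ≈ 2 · 0.08384 = 0.16768 ≈ 0.1677.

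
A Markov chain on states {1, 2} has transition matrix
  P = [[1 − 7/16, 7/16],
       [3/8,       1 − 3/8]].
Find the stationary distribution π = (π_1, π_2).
π_1 = 6/13, π_2 = 7/13

Solve πP = π with π_1 + π_2 = 1. From πP = π: π_1 · (1 − 7/16) + π_2 · 3/8 = π_1 ⇒ π_2 · 3/8 = π_1 · 7/16 ⇒ π_2/π_1 = (7/16)/(3/8) = 7/6. Together with π_1 + π_2 = 1:
  π_1 = (3/8)/(7/16 + 3/8) = (3/8)/(13/16) = 6/13,
  π_2 = (7/16)/(7/16 + 3/8) = (7/16)/(13/16) = 7/13.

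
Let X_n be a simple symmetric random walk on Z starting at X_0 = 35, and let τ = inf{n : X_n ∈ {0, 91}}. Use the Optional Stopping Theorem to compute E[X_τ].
E[X_τ] = 35

X_n is a martingale and τ is a bounded-mean stopping time (indeed τ is finite a.s. with bounded expectation since the walk is in a bounded region). By the OST, E[X_τ] = E[X_0] = 35. Equivalently: E[X_τ] = 91 · P(hit 91 first) + 0 · P(hit 0 first) = 91 · (35/91) = 35.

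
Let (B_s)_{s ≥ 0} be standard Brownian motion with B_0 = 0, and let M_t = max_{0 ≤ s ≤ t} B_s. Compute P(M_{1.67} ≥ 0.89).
P(M_{1.67} ≥ 0.89) = 2·P(B_{1.67} ≥ 0.89) = 2(1 − Φ(0.89/√1.67)) ≈ 0.4910

By the reflection principle for Brownian motion, P(M_t ≥ a) = 2 · P(B_t ≥ a) for a ≥ 0. Since B_t ~ N(0, t), P(B_t ≥ 0.89) = 1 − Φ(0.89/√t) = 1 − Φ(0.89/√1.67) = 1 − Φ(0.6887). So
  P(M_{1.67} ≥ 0.89) = 2(1 − Φ(0.6887)) ≈ 0.4910.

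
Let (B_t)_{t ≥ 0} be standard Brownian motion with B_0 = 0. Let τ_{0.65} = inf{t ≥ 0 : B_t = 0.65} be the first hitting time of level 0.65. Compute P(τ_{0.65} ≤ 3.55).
P(τ_{0.65} ≤ 3.55) = 2(1 − Φ(0.65/√3.55)) = 2(1 − Φ(0.3450)) ≈ 0.7301

By the reflection principle for standard BM, P(τ_b ≤ t) = 2 · P(B_t ≥ b). Since B_t ~ N(0, t), P(B_t ≥ 0.65) = 1 − Φ(0.65/√t) = 1 − Φ(0.65/√3.55) = 1 − Φ(0.3450) ≈ 0.36505. Doubling: P(τ_{0.65} ≤ 3.55) ≈ 2 · 0.36505 = 0.73010 ≈ 0.7301.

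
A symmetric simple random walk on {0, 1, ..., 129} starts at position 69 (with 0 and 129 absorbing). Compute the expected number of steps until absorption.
E[τ | X_0 = 69] = 4140

Let v_k = E[τ | X_0 = k]. Boundary: v_0 = v_129 = 0. Recurrence: v_k = 1 + (v_{k-1} + v_{k+1})/2 for 1 ≤ k ≤ 128. The particular solution to v_k − (v_{k-1} + v_{k+1})/2 = 1 is v_k = −k^2. Adding homogeneous solution A + B k and matching boundaries gives v_k = k (129 − k). Substituting k = 69: v_69 = 69 · 60 = 4140.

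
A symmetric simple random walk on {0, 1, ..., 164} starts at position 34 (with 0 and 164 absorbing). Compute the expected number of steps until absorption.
E[τ | X_0 = 34] = 4420

Let v_k = E[τ | X_0 = k]. Boundary: v_0 = v_164 = 0. Recurrence: v_k = 1 + (v_{k-1} + v_{k+1})/2 for 1 ≤ k ≤ 163. The particular solution to v_k − (v_{k-1} + v_{k+1})/2 = 1 is v_k = −k^2. Adding homogeneous solution A + B k and matching boundaries gives v_k = k (164 − k). Substituting k = 34: v_34 = 34 · 130 = 4420.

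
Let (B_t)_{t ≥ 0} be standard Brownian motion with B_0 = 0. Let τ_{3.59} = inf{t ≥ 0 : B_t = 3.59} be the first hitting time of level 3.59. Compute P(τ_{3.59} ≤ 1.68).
P(τ_{3.59} ≤ 1.68) = 2(1 − Φ(3.59/√1.68)) = 2(1 − Φ(2.7697)) ≈ 0.0056

By the reflection principle for standard BM, P(τ_b ≤ t) = 2 · P(B_t ≥ b). Since B_t ~ N(0, t), P(B_t ≥ 3.59) = 1 − Φ(3.59/√t) = 1 − Φ(3.59/√1.68) = 1 − Φ(2.7697) ≈ 0.00281. Doubling: P(τ_{3.59} ≤ 1.68) ≈ 2 · 0.00281 = 0.00562 ≈ 0.0056.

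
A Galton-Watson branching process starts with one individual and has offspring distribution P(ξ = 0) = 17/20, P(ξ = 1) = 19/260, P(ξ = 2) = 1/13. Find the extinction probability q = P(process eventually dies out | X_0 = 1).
q = 1

Mean offspring μ = 0·17/20 + 1·19/260 + 2·1/13 = 59/260 ≤ 1. For μ ≤ 1 with offspring not concentrated at 1, the Galton-Watson process goes extinct almost surely, so q = 1.
(Algebraic check: The pgf is f(s) = 17/20 + 19/260·s + 1/13·s². The extinction probability q is the smallest fixed point of f in [0, 1]. Setting s = f(s):
  1/13·s² + (19/260 − 1)·s + 17/20 = 0
  1/13·s² − (17/20 + 1/13)·s + 17/20 = 0
which factors as (s − 1)·(1/13·s − 17/20) = 0, giving roots s = 1 and s = (17/20)/(1/13) = 221/20. Since 221/20 ≥ 1, the smallest root in [0, 1] is s = 1.)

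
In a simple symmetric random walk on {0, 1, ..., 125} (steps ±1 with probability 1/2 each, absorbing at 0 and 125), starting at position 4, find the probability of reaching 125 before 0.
P(hit 125 before 0) = 4/125

Let u_k = P(hit 125 before 0 | start at k). Then u_0 = 0, u_125 = 1, and u_k = u_{k-1}/2 + u_{k+1}/2 for 1 ≤ k ≤ 124. This harmonic recurrence is solved by u_k = k/125, giving u_4 = 4/125.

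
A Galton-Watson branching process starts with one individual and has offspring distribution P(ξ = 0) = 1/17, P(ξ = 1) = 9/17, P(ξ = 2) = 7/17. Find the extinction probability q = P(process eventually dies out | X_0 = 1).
q = 1/7

The pgf is f(s) = 1/17 + 9/17·s + 7/17·s². The extinction probability q is the smallest fixed point of f in [0, 1]. Setting s = f(s):
  7/17·s² + (9/17 − 1)·s + 1/17 = 0
  7/17·s² − (1/17 + 7/17)·s + 1/17 = 0
which factors as (s − 1)·(7/17·s − 1/17) = 0, giving roots s = 1 and s = (1/17)/(7/17) = 1/7.
Mean offspring μ = 9/17 + 2·7/17 = 23/17 > 1 (supercritical), so q < 1. The extinction probability is the smaller root: q = (1/17)/(7/17) = 1/7.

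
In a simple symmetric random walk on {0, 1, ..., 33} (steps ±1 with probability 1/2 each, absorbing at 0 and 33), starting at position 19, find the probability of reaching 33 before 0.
P(hit 33 before 0) = 19/33

Let u_k = P(hit 33 before 0 | start at k). Then u_0 = 0, u_33 = 1, and u_k = u_{k-1}/2 + u_{k+1}/2 for 1 ≤ k ≤ 32. This harmonic recurrence is solved by u_k = k/33, giving u_19 = 19/33.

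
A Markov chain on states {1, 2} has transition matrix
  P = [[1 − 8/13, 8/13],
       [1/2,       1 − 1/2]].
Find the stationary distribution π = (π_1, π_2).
π_1 = 13/29, π_2 = 16/29

Solve πP = π with π_1 + π_2 = 1. From πP = π: π_1 · (1 − 8/13) + π_2 · 1/2 = π_1 ⇒ π_2 · 1/2 = π_1 · 8/13 ⇒ π_2/π_1 = (8/13)/(1/2) = 16/13. Together with π_1 + π_2 = 1:
  π_1 = (1/2)/(8/13 + 1/2) = (1/2)/(29/26) = 13/29,
  π_2 = (8/13)/(8/13 + 1/2) = (8/13)/(29/26) = 16/29.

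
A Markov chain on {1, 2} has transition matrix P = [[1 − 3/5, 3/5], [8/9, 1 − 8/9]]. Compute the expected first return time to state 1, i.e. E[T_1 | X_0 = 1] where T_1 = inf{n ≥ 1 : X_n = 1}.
E[T_1 | X_0 = 1] = 1/π_1 = 67/40

For an irreducible recurrent Markov chain with stationary distribution π, E[T_i | X_0 = i] = 1/π_i (Kac's formula). Here π_1 = (8/9)/(3/5 + 8/9) = (8/9)/(67/45) = 40/67, so E[T_1 | X_0 = 1] = 1/π_1 = (3/5 + 8/9)/(8/9) = (67/45)/(8/9) = 67/40.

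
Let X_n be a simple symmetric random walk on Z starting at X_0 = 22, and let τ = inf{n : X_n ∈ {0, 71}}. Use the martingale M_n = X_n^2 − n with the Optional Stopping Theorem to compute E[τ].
E[τ] = 1078

M_n = X_n^2 − n is a martingale (since E[X_{n+1}^2 | F_n] = X_n^2 + 1). By OST (τ has finite mean in a bounded region), E[M_τ] = E[M_0] = X_0^2 − 0 = 22^2 = 484. Also E[M_τ] = E[X_τ^2] − E[τ]. The walk exits at 0 or 71, with P(hit 71 first) = 22/71, so E[X_τ^2] = 71^2 · 22/71 + 0 = 1562. Thus E[τ] = E[X_τ^2] − E[M_τ] = 1562 − 484 = 1078 = 22(71 − 22) = 1078.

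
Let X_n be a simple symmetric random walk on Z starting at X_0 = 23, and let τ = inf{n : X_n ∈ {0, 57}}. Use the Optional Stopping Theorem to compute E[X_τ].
E[X_τ] = 23

X_n is a martingale and τ is a bounded-mean stopping time (indeed τ is finite a.s. with bounded expectation since the walk is in a bounded region). By the OST, E[X_τ] = E[X_0] = 23. Equivalently: E[X_τ] = 57 · P(hit 57 first) + 0 · P(hit 0 first) = 57 · (23/57) = 23.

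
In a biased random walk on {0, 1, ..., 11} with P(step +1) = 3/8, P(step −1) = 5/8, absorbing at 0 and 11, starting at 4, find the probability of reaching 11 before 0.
P(hit 11 before 0) = (1 − (5/3)^4) / (1 − (5/3)^11) = 594864/24325489

Let u_k denote P(reach 11 before 0 | start at k). Boundary: u_0 = 0, u_11 = 1. Recurrence: u_k = 3/8·u_{k+1} + 5/8·u_{k-1} for 1 ≤ k ≤ 10. Try u_k = A + B·r^k with r = q/p = (5/8)/(3/8) = 5/3. Substitution satisfies the recurrence; boundary conditions give:
  u_k = (1 − r^k) / (1 − r^N) = (1 − (5/3)^4) / (1 − (5/3)^11) = 594864/24325489.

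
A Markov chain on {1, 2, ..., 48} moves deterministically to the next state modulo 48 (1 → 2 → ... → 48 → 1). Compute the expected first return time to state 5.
E[T_5 | X_0 = 5] = 48

The chain cycles deterministically, so starting at state 5 it returns in exactly 48 steps. Equivalently, the stationary distribution is uniform π_j = 1/48 for every state j, so by Kac's formula E[T_5] = 1/π_5 = 48.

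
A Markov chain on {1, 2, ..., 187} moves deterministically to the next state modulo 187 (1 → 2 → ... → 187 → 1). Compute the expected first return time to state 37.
E[T_37 | X_0 = 37] = 187

The chain cycles deterministically, so starting at state 37 it returns in exactly 187 steps. Equivalently, the stationary distribution is uniform π_j = 1/187 for every state j, so by Kac's formula E[T_37] = 1/π_37 = 187.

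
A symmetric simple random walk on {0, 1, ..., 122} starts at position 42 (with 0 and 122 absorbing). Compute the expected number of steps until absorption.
E[τ | X_0 = 42] = 3360

Let v_k = E[τ | X_0 = k]. Boundary: v_0 = v_122 = 0. Recurrence: v_k = 1 + (v_{k-1} + v_{k+1})/2 for 1 ≤ k ≤ 121. The particular solution to v_k − (v_{k-1} + v_{k+1})/2 = 1 is v_k = −k^2. Adding homogeneous solution A + B k and matching boundaries gives v_k = k (122 − k). Substituting k = 42: v_42 = 42 · 80 = 3360.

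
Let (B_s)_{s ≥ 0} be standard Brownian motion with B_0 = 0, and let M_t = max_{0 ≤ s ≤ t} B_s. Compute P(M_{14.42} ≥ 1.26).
P(M_{14.42} ≥ 1.26) = 2·P(B_{14.42} ≥ 1.26) = 2(1 − Φ(1.26/√14.42)) ≈ 0.7400

By the reflection principle for Brownian motion, P(M_t ≥ a) = 2 · P(B_t ≥ a) for a ≥ 0. Since B_t ~ N(0, t), P(B_t ≥ 1.26) = 1 − Φ(1.26/√t) = 1 − Φ(1.26/√14.42) = 1 − Φ(0.3318). So
  P(M_{14.42} ≥ 1.26) = 2(1 − Φ(0.3318)) ≈ 0.7400.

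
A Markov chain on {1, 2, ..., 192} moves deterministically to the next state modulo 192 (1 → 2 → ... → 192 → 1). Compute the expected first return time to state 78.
E[T_78 | X_0 = 78] = 192

The chain cycles deterministically, so starting at state 78 it returns in exactly 192 steps. Equivalently, the stationary distribution is uniform π_j = 1/192 for every state j, so by Kac's formula E[T_78] = 1/π_78 = 192.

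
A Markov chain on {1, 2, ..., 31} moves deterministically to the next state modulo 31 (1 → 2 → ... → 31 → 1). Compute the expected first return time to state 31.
E[T_31 | X_0 = 31] = 31

The chain cycles deterministically, so starting at state 31 it returns in exactly 31 steps. Equivalently, the stationary distribution is uniform π_j = 1/31 for every state j, so by Kac's formula E[T_31] = 1/π_31 = 31.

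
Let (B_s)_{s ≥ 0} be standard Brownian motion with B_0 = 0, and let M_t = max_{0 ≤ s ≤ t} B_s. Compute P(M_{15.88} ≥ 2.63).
P(M_{15.88} ≥ 2.63) = 2·P(B_{15.88} ≥ 2.63) = 2(1 − Φ(2.63/√15.88)) ≈ 0.5093

By the reflection principle for Brownian motion, P(M_t ≥ a) = 2 · P(B_t ≥ a) for a ≥ 0. Since B_t ~ N(0, t), P(B_t ≥ 2.63) = 1 − Φ(2.63/√t) = 1 − Φ(2.63/√15.88) = 1 − Φ(0.6600). So
  P(M_{15.88} ≥ 2.63) = 2(1 − Φ(0.6600)) ≈ 0.5093.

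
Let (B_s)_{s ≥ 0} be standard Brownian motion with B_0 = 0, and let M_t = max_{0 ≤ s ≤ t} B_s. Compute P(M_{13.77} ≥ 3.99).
P(M_{13.77} ≥ 3.99) = 2·P(B_{13.77} ≥ 3.99) = 2(1 − Φ(3.99/√13.77)) ≈ 0.2823

By the reflection principle for Brownian motion, P(M_t ≥ a) = 2 · P(B_t ≥ a) for a ≥ 0. Since B_t ~ N(0, t), P(B_t ≥ 3.99) = 1 − Φ(3.99/√t) = 1 − Φ(3.99/√13.77) = 1 − Φ(1.0752). So
  P(M_{13.77} ≥ 3.99) = 2(1 − Φ(1.0752)) ≈ 0.2823.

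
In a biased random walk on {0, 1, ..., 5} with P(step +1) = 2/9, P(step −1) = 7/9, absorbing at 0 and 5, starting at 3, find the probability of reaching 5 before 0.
P(hit 5 before 0) = (1 − (7/2)^3) / (1 − (7/2)^5) = 268/3355

Let u_k denote P(reach 5 before 0 | start at k). Boundary: u_0 = 0, u_5 = 1. Recurrence: u_k = 2/9·u_{k+1} + 7/9·u_{k-1} for 1 ≤ k ≤ 4. Try u_k = A + B·r^k with r = q/p = (7/9)/(2/9) = 7/2. Substitution satisfies the recurrence; boundary conditions give:
  u_k = (1 − r^k) / (1 − r^N) = (1 − (7/2)^3) / (1 − (7/2)^5) = 268/3355.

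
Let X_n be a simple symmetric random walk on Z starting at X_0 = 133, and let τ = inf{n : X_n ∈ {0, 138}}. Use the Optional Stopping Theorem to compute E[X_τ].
E[X_τ] = 133

X_n is a martingale and τ is a bounded-mean stopping time (indeed τ is finite a.s. with bounded expectation since the walk is in a bounded region). By the OST, E[X_τ] = E[X_0] = 133. Equivalently: E[X_τ] = 138 · P(hit 138 first) + 0 · P(hit 0 first) = 138 · (133/138) = 133.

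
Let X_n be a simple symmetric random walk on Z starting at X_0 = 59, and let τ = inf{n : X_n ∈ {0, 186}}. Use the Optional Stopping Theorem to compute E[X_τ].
E[X_τ] = 59

X_n is a martingale and τ is a bounded-mean stopping time (indeed τ is finite a.s. with bounded expectation since the walk is in a bounded region). By the OST, E[X_τ] = E[X_0] = 59. Equivalently: E[X_τ] = 186 · P(hit 186 first) + 0 · P(hit 0 first) = 186 · (59/186) = 59.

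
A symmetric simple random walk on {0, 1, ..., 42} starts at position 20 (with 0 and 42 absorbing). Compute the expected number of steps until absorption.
E[τ | X_0 = 20] = 440

Let v_k = E[τ | X_0 = k]. Boundary: v_0 = v_42 = 0. Recurrence: v_k = 1 + (v_{k-1} + v_{k+1})/2 for 1 ≤ k ≤ 41. The particular solution to v_k − (v_{k-1} + v_{k+1})/2 = 1 is v_k = −k^2. Adding homogeneous solution A + B k and matching boundaries gives v_k = k (42 − k). Substituting k = 20: v_20 = 20 · 22 = 440.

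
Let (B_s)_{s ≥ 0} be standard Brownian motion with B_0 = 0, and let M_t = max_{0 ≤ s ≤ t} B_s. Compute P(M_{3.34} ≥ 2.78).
P(M_{3.34} ≥ 2.78) = 2·P(B_{3.34} ≥ 2.78) = 2(1 − Φ(2.78/√3.34)) ≈ 0.1282

By the reflection principle for Brownian motion, P(M_t ≥ a) = 2 · P(B_t ≥ a) for a ≥ 0. Since B_t ~ N(0, t), P(B_t ≥ 2.78) = 1 − Φ(2.78/√t) = 1 − Φ(2.78/√3.34) = 1 − Φ(1.5211). So
  P(M_{3.34} ≥ 2.78) = 2(1 − Φ(1.5211)) ≈ 0.1282.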